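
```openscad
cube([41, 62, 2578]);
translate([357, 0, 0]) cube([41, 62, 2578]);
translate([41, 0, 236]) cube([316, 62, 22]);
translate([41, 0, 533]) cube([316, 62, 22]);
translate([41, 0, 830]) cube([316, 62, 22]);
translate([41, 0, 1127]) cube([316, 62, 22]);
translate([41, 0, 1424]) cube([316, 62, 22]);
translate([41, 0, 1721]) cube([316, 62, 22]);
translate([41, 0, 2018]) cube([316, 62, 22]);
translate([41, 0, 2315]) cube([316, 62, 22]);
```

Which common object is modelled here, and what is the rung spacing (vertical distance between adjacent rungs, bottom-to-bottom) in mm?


A ladder. The rung spacing is 297 mm.

Two tall 41×62 posts with 8 short bars between them — a ladder. Adjacent rungs sit at z = 236 and z = 533, so the spacing is 533 − 236 = 297 mm.


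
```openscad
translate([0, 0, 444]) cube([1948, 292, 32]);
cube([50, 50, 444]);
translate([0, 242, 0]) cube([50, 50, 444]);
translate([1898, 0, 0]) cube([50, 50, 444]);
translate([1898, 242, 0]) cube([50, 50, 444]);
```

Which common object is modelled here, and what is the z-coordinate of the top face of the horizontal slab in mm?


A bench. The seat-top height is 476 mm.

A long slab on four corner posts — a bench. The slab sits at z = 444 with thickness 32, so the top is 444 + 32 = 476 mm.


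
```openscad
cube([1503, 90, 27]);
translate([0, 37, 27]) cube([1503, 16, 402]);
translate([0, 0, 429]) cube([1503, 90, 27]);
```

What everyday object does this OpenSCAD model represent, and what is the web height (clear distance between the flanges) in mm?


An I-beam. The web height is 402 mm.

Two wide flanges with a thin centred web — an I-beam. Overall 456 mm minus two 27 mm flanges gives a web of 456 − 2·27 = 402 mm.


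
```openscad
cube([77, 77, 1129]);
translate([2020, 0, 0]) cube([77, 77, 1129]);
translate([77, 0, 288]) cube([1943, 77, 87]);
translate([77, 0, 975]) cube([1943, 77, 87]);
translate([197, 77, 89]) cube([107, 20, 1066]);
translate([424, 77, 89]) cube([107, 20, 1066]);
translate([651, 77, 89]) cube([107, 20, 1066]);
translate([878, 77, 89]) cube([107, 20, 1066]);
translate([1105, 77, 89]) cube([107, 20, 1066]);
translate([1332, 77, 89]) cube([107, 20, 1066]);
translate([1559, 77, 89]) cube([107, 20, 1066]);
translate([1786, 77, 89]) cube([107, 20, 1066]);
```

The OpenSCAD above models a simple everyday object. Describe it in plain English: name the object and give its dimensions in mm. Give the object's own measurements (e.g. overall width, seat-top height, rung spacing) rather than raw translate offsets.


A fence section. Two 77×77 mm posts, 1129 mm tall, stand on the floor with a clear span of 1943 mm between their inner faces. Two horizontal rails of 77×87 mm section span the gap between the posts with their undersides at z = 288 mm and z = 975 mm, flush with the posts' −y face. 8 pickets, each 107 mm wide, 20 mm thick and 1066 mm tall, are fixed to the +y face of the rails with their bottoms at z = 89 mm, spaced across the span with a 120 mm gap after the −x post and between neighbouring pickets, with 127 mm left before the +x post.


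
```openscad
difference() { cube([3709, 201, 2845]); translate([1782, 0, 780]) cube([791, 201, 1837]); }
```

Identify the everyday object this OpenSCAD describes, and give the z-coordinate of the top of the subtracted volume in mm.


A wall with a window opening. The window head height is 2617 mm.

A wall with a rectangular opening subtracted — a window. Sill at z = 780, opening 1837 mm tall, so the head is at 780 + 1837 = 2617 mm.


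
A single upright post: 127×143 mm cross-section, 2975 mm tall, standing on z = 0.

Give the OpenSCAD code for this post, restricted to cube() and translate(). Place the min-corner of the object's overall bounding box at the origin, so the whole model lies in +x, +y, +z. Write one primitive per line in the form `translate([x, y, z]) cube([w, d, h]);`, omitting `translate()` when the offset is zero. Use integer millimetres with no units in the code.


cube([127, 143, 2975]);


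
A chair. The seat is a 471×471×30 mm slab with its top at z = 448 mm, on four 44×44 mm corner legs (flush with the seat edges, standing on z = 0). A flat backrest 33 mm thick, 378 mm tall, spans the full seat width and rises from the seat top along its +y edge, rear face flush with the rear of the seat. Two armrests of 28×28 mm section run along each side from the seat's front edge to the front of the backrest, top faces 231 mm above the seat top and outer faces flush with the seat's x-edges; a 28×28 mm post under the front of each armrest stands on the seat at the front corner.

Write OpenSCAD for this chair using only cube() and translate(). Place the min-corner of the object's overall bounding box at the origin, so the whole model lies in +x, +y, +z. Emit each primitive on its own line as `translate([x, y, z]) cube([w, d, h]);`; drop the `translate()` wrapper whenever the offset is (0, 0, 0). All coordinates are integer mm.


translate([0, 0, 418]) cube([471, 471, 30]);
cube([44, 44, 418]);
translate([427, 0, 0]) cube([44, 44, 418]);
translate([0, 427, 0]) cube([44, 44, 418]);
translate([427, 427, 0]) cube([44, 44, 418]);
translate([0, 438, 448]) cube([471, 33, 378]);
translate([0, 0, 651]) cube([28, 438, 28]);
translate([443, 0, 651]) cube([28, 438, 28]);
translate([0, 0, 448]) cube([28, 28, 203]);
translate([443, 0, 448]) cube([28, 28, 203]);


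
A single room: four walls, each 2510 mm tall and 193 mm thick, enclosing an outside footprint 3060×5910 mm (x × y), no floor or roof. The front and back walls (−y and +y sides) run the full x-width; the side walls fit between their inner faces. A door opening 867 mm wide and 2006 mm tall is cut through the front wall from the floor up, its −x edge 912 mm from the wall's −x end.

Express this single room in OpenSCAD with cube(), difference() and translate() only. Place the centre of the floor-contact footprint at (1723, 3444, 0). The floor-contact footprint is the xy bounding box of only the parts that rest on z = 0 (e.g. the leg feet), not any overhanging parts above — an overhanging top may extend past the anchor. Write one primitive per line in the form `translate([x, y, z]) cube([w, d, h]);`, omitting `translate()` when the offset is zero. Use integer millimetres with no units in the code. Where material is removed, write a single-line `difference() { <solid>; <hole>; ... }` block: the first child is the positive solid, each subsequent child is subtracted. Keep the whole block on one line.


difference() { translate([193, 489, 0]) cube([3060, 193, 2510]); translate([1105, 489, 0]) cube([867, 193, 2006]); }
translate([193, 6206, 0]) cube([3060, 193, 2510]);
translate([193, 682, 0]) cube([193, 5524, 2510]);
translate([3060, 682, 0]) cube([193, 5524, 2510]);


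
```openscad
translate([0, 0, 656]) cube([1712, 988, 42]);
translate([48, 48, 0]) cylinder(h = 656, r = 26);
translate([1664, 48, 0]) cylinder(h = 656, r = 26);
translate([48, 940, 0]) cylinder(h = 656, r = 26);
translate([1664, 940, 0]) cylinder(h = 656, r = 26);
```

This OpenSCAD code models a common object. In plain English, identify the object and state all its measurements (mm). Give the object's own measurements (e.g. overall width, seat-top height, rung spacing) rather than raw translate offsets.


A table: top 1712 mm (x) × 988 mm (y), 42 mm thick, upper face at z = 698 mm, on four round legs of 52 mm diameter, each leg's bounding box inset 22 mm from the nearest pair of top edges from z = 0 to the bottom of the top.


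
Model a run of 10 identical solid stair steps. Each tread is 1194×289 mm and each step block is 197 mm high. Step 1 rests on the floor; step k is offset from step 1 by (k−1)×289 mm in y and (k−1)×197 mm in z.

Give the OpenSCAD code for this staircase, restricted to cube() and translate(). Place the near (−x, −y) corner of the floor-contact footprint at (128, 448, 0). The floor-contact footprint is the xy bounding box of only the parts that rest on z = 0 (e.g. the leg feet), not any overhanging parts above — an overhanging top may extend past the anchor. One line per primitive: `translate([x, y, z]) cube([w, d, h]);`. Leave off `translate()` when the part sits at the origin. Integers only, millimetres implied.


translate([128, 448, 0]) cube([1194, 289, 197]);
translate([128, 737, 197]) cube([1194, 289, 197]);
translate([128, 1026, 394]) cube([1194, 289, 197]);
translate([128, 1315, 591]) cube([1194, 289, 197]);
translate([128, 1604, 788]) cube([1194, 289, 197]);
translate([128, 1893, 985]) cube([1194, 289, 197]);
translate([128, 2182, 1182]) cube([1194, 289, 197]);
translate([128, 2471, 1379]) cube([1194, 289, 197]);
translate([128, 2760, 1576]) cube([1194, 289, 197]);
translate([128, 3049, 1773]) cube([1194, 289, 197]);


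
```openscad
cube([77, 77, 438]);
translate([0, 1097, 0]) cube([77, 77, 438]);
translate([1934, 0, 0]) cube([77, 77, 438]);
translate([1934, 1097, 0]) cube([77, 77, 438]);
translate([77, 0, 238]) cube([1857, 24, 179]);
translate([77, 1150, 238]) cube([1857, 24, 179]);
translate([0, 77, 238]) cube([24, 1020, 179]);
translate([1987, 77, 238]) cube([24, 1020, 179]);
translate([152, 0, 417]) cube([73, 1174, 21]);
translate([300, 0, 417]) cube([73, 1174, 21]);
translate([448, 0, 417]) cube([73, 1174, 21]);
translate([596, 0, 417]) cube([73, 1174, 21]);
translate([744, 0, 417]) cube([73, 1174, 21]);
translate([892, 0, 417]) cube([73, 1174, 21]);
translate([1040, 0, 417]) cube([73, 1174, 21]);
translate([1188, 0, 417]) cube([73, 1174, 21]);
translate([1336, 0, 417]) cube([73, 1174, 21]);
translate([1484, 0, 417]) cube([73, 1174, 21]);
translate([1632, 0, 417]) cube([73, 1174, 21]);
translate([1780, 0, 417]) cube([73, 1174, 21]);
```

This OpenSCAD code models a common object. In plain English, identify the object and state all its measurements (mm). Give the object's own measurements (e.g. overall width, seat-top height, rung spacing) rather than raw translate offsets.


A bed frame 2011 mm long (x) by 1174 mm wide (y). Four 77×77 mm corner posts, 438 mm tall, at the corners of the footprint. Four rails of 24 mm thickness and 179 mm height run between adjacent posts with their undersides at z = 238 mm, their outer faces flush with the outside of the frame (the two x-running rails run between the posts' inner faces; the two y-running rails run between the posts' inner faces). 12 slats, each 73 mm wide (x) and 21 mm thick, lie across the top of the two x-running rails, running the full 1174 mm width of the frame in y; along x they sit between the end posts with a 75 mm gap after the −x posts and between neighbouring slats, leaving 81 mm before the +x posts.


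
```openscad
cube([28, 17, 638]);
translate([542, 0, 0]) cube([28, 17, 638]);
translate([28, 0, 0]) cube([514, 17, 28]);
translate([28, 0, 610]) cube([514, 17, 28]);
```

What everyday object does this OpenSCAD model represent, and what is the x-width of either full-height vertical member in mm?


A picture frame. The border width is 28 mm.

Four thin pieces enclosing a rectangular opening — a picture frame. The two full-height stiles are 638 mm tall; the top rail sits at z = 610 and is 28 mm tall, so the border above the opening is 638 − 610 = 28 mm, matching the stile x-width.


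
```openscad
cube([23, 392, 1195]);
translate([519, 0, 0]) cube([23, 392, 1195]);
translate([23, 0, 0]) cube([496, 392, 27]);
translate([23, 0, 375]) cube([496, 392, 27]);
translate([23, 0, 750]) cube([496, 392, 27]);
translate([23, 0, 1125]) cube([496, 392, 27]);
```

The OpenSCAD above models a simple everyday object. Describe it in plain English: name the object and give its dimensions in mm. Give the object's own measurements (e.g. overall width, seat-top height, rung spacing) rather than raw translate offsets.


An open bookshelf. Two side panels, each 23 mm thick, 392 mm deep and 1195 mm tall, stand 542 mm apart (outside-to-outside). Between them sit 4 shelves, each 27 mm thick and 392 mm deep, spanning the full gap between the sides. The bottom shelf rests on the floor (its underside at z = 0) and the clear gap between one shelf's top and the next shelf's underside is 348 mm.


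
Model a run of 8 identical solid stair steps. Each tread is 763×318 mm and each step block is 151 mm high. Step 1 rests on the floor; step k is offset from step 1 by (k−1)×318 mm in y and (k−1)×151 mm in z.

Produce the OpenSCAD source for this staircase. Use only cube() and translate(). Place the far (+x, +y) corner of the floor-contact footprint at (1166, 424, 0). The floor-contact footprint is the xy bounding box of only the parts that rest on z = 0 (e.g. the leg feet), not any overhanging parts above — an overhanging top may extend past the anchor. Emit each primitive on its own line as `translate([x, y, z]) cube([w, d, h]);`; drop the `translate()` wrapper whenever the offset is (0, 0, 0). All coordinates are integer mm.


translate([403, 106, 0]) cube([763, 318, 151]);
translate([403, 424, 151]) cube([763, 318, 151]);
translate([403, 742, 302]) cube([763, 318, 151]);
translate([403, 1060, 453]) cube([763, 318, 151]);
translate([403, 1378, 604]) cube([763, 318, 151]);
translate([403, 1696, 755]) cube([763, 318, 151]);
translate([403, 2014, 906]) cube([763, 318, 151]);
translate([403, 2332, 1057]) cube([763, 318, 151]);


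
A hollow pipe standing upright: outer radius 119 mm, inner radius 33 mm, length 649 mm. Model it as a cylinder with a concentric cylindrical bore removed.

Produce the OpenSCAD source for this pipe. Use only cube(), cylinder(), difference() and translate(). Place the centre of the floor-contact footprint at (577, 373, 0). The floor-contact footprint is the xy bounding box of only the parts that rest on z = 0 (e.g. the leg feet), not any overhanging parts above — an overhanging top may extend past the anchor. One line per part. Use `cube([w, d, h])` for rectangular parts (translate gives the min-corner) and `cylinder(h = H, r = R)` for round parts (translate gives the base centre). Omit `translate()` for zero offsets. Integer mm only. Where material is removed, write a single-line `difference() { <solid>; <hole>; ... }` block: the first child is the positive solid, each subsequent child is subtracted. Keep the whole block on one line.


difference() { translate([577, 373, 0]) cylinder(h = 649, r = 119); translate([577, 373, 0]) cylinder(h = 649, r = 33); }


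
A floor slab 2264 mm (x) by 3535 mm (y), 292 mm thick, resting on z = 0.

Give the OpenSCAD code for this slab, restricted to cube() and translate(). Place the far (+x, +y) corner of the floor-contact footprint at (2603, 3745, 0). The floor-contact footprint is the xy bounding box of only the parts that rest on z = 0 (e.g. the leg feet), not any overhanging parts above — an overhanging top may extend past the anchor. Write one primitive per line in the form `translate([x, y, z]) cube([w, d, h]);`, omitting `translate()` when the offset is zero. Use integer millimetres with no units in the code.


translate([339, 210, 0]) cube([2264, 3535, 292]);


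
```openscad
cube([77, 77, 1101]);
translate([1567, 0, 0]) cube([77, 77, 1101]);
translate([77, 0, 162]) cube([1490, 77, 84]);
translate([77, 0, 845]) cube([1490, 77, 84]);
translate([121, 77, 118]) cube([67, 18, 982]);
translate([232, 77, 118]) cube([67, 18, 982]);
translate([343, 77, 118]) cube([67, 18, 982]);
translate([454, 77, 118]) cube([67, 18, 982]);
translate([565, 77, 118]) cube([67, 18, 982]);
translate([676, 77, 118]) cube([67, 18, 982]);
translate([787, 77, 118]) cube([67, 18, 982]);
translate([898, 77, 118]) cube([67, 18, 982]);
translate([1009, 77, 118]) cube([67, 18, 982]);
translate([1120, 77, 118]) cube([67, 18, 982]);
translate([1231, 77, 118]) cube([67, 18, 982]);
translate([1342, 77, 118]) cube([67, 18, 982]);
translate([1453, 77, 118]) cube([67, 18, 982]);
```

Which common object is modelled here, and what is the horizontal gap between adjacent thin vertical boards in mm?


A fence section. The picket gap is 44 mm.

Two posts, two rails, 13 pickets — a fence section. Span 1490 mm holds 13 pickets of 67 mm with 14 equal gaps: ⌊(1490 − 13·67) / 14⌋ = 44 mm.


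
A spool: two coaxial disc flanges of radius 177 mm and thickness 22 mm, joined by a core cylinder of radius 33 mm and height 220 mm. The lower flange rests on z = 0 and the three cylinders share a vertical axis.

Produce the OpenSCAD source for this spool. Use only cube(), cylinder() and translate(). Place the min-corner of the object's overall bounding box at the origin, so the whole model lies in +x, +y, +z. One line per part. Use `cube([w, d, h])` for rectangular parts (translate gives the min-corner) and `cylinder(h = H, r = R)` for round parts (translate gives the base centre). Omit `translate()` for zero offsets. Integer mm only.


translate([177, 177, 0]) cylinder(h = 22, r = 177);
translate([177, 177, 22]) cylinder(h = 220, r = 33);
translate([177, 177, 242]) cylinder(h = 22, r = 177);


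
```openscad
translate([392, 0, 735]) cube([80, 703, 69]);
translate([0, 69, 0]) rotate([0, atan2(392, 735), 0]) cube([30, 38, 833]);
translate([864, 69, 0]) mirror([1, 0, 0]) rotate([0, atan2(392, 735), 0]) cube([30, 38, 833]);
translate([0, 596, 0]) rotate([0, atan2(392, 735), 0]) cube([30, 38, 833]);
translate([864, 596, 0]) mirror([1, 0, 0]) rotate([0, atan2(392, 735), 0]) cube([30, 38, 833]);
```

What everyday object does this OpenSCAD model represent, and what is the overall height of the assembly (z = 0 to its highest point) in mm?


A sawhorse. The overall height is 804 mm.

A beam across two mirrored pairs of raked legs — a sawhorse. The beam's underside is at z = 735 (matching the legs' vertical rise in atan2(392, 735)) and the beam is 69 mm tall, so its top is at 735 + 69 = 804 mm. The raked legs top out at the beam's underside, so that is the highest point.


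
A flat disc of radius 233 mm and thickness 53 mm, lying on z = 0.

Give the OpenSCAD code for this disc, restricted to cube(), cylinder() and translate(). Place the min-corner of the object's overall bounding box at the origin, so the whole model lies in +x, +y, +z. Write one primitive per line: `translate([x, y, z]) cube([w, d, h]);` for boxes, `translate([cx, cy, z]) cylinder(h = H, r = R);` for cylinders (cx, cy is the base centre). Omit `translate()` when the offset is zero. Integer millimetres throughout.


translate([233, 233, 0]) cylinder(h = 53, r = 233);


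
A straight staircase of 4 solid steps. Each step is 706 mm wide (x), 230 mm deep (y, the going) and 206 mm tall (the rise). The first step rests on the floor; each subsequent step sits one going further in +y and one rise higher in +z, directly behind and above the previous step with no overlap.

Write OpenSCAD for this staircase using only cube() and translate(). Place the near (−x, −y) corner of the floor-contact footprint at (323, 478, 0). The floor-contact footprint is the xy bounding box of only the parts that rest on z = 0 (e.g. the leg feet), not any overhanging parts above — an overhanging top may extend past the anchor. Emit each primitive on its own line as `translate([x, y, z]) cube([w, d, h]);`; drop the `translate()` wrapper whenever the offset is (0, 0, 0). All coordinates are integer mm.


translate([323, 478, 0]) cube([706, 230, 206]);
translate([323, 708, 206]) cube([706, 230, 206]);
translate([323, 938, 412]) cube([706, 230, 206]);
translate([323, 1168, 618]) cube([706, 230, 206]);


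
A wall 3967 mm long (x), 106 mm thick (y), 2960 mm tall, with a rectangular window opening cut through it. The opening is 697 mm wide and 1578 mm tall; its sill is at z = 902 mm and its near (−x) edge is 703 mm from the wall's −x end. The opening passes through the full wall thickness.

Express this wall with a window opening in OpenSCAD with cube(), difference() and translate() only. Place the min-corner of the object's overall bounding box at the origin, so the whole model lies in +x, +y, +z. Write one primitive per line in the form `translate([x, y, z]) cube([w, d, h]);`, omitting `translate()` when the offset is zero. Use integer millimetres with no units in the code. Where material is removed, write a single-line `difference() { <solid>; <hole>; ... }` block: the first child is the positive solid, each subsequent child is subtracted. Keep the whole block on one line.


difference() { cube([3967, 106, 2960]); translate([703, 0, 902]) cube([697, 106, 1578]); }


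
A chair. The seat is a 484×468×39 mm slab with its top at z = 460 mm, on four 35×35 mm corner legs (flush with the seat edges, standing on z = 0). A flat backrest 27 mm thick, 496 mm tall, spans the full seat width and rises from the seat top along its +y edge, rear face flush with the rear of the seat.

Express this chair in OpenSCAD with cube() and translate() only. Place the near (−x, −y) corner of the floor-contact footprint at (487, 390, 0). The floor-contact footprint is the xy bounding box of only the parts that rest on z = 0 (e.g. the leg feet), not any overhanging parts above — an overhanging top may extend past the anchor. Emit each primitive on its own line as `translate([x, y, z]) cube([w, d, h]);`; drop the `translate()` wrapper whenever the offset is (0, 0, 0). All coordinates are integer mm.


// leg_h = 460 - 39 = 421
translate([487, 390, 421]) cube([484, 468, 39]);
translate([487, 390, 0]) cube([35, 35, 421]);
translate([936, 390, 0]) cube([35, 35, 421]);
translate([487, 823, 0]) cube([35, 35, 421]);
translate([936, 823, 0]) cube([35, 35, 421]);
translate([487, 831, 460]) cube([484, 27, 496]);


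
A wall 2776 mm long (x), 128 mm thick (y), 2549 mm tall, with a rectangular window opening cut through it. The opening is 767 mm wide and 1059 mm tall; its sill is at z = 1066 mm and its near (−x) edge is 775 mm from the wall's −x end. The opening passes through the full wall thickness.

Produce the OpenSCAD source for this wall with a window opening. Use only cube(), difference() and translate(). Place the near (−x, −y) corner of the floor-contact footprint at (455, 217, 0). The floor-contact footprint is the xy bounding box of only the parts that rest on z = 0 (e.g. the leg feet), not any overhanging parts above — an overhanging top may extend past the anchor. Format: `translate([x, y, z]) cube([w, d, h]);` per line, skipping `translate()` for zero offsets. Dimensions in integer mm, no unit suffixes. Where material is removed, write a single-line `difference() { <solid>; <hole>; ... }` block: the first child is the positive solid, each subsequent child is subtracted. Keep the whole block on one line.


difference() { translate([455, 217, 0]) cube([2776, 128, 2549]); translate([1230, 217, 1066]) cube([767, 128, 1059]); }


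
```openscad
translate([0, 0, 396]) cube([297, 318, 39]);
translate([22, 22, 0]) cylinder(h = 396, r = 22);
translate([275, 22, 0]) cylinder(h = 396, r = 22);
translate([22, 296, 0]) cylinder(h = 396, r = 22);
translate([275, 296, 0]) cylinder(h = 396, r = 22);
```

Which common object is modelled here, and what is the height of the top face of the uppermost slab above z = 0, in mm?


A stool. The seat height is 435 mm.

A 297×318×39 slab at z = 396 on four corner cylinders — a stool. The seat top is 396 + 39 = 435 mm.


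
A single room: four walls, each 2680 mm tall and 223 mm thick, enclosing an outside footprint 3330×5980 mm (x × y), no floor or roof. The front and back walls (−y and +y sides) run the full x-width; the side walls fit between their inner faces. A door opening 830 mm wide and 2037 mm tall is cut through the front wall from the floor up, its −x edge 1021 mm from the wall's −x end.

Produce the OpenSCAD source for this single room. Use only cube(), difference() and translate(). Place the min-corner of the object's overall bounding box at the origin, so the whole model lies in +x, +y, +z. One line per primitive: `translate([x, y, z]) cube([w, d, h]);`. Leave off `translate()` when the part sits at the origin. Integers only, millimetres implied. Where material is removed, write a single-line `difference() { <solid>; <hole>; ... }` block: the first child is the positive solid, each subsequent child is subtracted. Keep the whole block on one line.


difference() { cube([3330, 223, 2680]); translate([1021, 0, 0]) cube([830, 223, 2037]); }
translate([0, 5757, 0]) cube([3330, 223, 2680]);
translate([0, 223, 0]) cube([223, 5534, 2680]);
translate([3107, 223, 0]) cube([223, 5534, 2680]);


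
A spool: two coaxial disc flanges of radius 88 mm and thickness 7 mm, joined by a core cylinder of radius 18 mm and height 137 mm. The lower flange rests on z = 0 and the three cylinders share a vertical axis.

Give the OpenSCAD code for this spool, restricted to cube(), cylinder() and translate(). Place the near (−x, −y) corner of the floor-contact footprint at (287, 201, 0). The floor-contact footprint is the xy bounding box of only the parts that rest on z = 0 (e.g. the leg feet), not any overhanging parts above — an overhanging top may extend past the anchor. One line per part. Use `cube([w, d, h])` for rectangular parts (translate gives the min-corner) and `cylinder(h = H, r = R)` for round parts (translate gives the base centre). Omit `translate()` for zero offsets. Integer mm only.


translate([375, 289, 0]) cylinder(h = 7, r = 88);
translate([375, 289, 7]) cylinder(h = 137, r = 18);
translate([375, 289, 144]) cylinder(h = 7, r = 88);


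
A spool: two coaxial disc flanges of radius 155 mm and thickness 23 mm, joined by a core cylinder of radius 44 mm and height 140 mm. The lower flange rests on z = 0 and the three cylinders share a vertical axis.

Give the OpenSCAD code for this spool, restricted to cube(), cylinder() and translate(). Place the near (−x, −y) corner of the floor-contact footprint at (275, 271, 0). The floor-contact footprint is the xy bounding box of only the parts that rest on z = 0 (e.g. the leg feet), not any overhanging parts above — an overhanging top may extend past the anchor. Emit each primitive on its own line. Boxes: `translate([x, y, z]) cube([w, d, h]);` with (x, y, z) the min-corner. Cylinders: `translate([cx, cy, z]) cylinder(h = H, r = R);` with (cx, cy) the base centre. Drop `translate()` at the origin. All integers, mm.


translate([430, 426, 0]) cylinder(h = 23, r = 155);
translate([430, 426, 23]) cylinder(h = 140, r = 44);
translate([430, 426, 163]) cylinder(h = 23, r = 155);


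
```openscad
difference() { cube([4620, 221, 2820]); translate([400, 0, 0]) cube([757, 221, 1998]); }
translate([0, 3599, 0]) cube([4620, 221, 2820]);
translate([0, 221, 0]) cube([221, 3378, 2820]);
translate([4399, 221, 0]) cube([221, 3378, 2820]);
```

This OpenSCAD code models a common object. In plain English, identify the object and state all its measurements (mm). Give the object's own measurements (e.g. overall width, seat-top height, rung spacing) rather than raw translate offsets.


A single room: four walls, each 2820 mm tall and 221 mm thick, enclosing an outside footprint 4620×3820 mm (x × y), no floor or roof. The front and back walls (−y and +y sides) run the full x-width; the side walls fit between their inner faces. A door opening 757 mm wide and 1998 mm tall is cut through the front wall from the floor up, its −x edge 400 mm from the wall's −x end.


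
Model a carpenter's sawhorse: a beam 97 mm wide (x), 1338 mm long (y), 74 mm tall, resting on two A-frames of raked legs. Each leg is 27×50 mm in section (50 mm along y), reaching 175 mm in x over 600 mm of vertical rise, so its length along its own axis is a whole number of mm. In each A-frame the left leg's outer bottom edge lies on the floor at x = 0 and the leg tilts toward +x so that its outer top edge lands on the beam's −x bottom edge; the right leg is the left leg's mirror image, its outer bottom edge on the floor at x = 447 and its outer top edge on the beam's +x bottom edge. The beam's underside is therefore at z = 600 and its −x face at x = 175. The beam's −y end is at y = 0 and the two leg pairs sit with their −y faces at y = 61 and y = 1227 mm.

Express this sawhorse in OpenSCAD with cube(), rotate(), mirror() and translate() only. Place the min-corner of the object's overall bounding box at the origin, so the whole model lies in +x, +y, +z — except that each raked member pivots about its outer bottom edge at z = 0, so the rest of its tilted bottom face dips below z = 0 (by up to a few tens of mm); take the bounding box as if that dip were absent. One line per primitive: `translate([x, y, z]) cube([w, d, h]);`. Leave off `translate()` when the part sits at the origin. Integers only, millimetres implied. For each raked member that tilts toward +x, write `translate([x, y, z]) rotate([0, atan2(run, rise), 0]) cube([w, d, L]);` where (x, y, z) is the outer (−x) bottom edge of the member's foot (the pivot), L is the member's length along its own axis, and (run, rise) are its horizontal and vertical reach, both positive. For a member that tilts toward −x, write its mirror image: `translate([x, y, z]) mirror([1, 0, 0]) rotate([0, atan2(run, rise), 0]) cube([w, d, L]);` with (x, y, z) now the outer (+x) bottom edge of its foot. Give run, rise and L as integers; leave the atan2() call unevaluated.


translate([175, 0, 600]) cube([97, 1338, 74]);
translate([0, 61, 0]) rotate([0, atan2(175, 600), 0]) cube([27, 50, 625]);
translate([447, 61, 0]) mirror([1, 0, 0]) rotate([0, atan2(175, 600), 0]) cube([27, 50, 625]);
translate([0, 1227, 0]) rotate([0, atan2(175, 600), 0]) cube([27, 50, 625]);
translate([447, 1227, 0]) mirror([1, 0, 0]) rotate([0, atan2(175, 600), 0]) cube([27, 50, 625]);


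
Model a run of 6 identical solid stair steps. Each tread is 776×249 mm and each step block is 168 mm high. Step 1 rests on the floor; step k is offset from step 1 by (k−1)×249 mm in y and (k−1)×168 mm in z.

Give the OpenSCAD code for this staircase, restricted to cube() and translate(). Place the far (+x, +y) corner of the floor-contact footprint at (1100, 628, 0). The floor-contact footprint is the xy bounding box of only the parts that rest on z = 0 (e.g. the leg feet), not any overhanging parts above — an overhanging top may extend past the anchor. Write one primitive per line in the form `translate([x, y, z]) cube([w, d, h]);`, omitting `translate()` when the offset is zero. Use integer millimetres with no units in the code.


translate([324, 379, 0]) cube([776, 249, 168]);
translate([324, 628, 168]) cube([776, 249, 168]);
translate([324, 877, 336]) cube([776, 249, 168]);
translate([324, 1126, 504]) cube([776, 249, 168]);
translate([324, 1375, 672]) cube([776, 249, 168]);
translate([324, 1624, 840]) cube([776, 249, 168]);


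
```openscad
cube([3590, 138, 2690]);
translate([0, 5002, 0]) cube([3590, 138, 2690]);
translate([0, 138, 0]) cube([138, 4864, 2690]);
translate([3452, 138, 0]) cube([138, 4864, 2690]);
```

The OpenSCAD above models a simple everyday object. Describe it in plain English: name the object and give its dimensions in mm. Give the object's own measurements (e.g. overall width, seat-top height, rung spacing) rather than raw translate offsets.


The wall frame of a small rectangular building: four walls, each 2690 mm tall and 138 mm thick, enclosing a footprint 3590 mm (x) by 5140 mm (y) outside-to-outside, with no floor or roof. The front and back walls (the −y and +y sides) span the full width; the two side walls fit between them.


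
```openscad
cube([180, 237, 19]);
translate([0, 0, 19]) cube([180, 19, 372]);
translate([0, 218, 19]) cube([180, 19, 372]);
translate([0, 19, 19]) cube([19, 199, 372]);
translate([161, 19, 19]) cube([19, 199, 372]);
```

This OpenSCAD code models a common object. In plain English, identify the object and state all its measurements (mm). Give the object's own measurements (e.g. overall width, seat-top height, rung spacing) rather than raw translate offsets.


An open-topped rectangular box: outside dimensions 180×237×391 mm, with a uniform wall and base thickness of 19 mm. The base is a full 180×237 slab on the floor; four walls sit on top of the base. The front and back walls (the −y and +y sides) span the full width; the two side walls fit between them.


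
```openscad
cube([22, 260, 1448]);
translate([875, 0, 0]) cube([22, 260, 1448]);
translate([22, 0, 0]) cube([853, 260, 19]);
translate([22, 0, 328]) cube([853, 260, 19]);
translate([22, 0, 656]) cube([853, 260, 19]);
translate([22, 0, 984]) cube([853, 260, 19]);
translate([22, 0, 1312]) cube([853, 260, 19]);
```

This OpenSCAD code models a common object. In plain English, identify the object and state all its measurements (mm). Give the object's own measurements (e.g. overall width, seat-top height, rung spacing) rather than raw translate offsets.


An open bookshelf. Two side panels, each 22 mm thick, 260 mm deep and 1448 mm tall, stand 897 mm apart (outside-to-outside). Between them sit 5 shelves, each 19 mm thick and 260 mm deep, spanning the full gap between the sides. The bottom shelf rests on the floor (its underside at z = 0) and the clear gap between one shelf's top and the next shelf's underside is 309 mm.


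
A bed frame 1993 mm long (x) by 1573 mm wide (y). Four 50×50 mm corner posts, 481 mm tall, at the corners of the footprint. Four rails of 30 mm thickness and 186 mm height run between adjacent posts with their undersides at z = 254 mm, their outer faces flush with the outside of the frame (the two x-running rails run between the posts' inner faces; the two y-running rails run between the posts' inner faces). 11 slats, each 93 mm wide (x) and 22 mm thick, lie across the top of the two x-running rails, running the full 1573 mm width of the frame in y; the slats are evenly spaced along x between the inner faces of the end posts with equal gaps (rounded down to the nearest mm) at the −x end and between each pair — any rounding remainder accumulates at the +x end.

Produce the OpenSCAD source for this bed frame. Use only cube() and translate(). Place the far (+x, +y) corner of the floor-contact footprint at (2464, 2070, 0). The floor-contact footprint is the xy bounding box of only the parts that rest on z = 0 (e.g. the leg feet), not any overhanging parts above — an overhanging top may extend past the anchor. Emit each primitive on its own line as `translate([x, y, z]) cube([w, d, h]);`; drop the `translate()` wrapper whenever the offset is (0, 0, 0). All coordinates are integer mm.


// slat z = rail_z + rail_h = 254 + 186 = 440
// slat gap = ⌊(1893 − 11·93) / 12⌋ = 72
translate([471, 497, 0]) cube([50, 50, 481]);
translate([471, 2020, 0]) cube([50, 50, 481]);
translate([2414, 497, 0]) cube([50, 50, 481]);
translate([2414, 2020, 0]) cube([50, 50, 481]);
translate([521, 497, 254]) cube([1893, 30, 186]);
translate([521, 2040, 254]) cube([1893, 30, 186]);
translate([471, 547, 254]) cube([30, 1473, 186]);
translate([2434, 547, 254]) cube([30, 1473, 186]);
translate([593, 497, 440]) cube([93, 1573, 22]);
translate([758, 497, 440]) cube([93, 1573, 22]);
translate([923, 497, 440]) cube([93, 1573, 22]);
translate([1088, 497, 440]) cube([93, 1573, 22]);
translate([1253, 497, 440]) cube([93, 1573, 22]);
translate([1418, 497, 440]) cube([93, 1573, 22]);
translate([1583, 497, 440]) cube([93, 1573, 22]);
translate([1748, 497, 440]) cube([93, 1573, 22]);
translate([1913, 497, 440]) cube([93, 1573, 22]);
translate([2078, 497, 440]) cube([93, 1573, 22]);
translate([2243, 497, 440]) cube([93, 1573, 22]);


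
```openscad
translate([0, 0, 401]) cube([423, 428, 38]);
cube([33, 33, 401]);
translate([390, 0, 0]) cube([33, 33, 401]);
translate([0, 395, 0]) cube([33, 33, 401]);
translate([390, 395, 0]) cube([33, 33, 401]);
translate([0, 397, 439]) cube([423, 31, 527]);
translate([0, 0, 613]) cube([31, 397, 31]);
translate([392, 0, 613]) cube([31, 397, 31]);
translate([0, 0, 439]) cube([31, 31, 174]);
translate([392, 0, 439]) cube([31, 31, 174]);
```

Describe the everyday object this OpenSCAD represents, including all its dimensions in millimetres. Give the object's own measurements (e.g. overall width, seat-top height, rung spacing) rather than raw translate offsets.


A chair. The seat is a 423×428×38 mm slab with its top at z = 439 mm, on four 33×33 mm corner legs (flush with the seat edges, standing on z = 0). A flat backrest 31 mm thick, 527 mm tall, spans the full seat width and rises from the seat top along its +y edge, rear face flush with the rear of the seat. Two armrests of 31×31 mm section run along each side from the seat's front edge to the front of the backrest, top faces 205 mm above the seat top and outer faces flush with the seat's x-edges; a 31×31 mm post under the front of each armrest stands on the seat at the front corner.


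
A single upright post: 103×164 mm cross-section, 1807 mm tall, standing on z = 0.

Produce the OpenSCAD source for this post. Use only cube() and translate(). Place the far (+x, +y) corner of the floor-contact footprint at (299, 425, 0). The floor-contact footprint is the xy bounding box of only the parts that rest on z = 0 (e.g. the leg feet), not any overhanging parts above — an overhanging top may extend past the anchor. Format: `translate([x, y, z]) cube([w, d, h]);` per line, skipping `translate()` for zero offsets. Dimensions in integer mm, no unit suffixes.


translate([196, 261, 0]) cube([103, 164, 1807]);


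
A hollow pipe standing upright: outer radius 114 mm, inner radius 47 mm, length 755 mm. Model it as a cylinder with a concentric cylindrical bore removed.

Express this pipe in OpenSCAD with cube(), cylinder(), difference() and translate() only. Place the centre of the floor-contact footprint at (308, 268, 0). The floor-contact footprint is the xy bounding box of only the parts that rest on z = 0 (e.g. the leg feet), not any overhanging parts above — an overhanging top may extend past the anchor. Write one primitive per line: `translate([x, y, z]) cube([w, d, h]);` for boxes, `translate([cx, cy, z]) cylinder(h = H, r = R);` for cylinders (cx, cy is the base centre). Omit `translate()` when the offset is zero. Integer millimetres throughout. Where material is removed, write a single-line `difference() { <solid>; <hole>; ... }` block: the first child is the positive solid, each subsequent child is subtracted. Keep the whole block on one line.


difference() { translate([308, 268, 0]) cylinder(h = 755, r = 114); translate([308, 268, 0]) cylinder(h = 755, r = 47); }


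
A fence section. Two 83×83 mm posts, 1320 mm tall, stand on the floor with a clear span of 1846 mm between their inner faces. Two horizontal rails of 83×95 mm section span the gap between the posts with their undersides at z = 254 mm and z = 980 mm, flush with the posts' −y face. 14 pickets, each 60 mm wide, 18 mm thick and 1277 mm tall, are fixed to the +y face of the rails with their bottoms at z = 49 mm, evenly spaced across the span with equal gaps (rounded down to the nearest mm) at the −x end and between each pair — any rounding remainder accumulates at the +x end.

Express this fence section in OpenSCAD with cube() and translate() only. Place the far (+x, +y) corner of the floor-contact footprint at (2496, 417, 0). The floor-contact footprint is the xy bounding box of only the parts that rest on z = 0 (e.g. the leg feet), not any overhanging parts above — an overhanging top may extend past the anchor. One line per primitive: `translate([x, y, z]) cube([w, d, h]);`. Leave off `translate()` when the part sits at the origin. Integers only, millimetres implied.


translate([484, 334, 0]) cube([83, 83, 1320]);
translate([2413, 334, 0]) cube([83, 83, 1320]);
translate([567, 334, 254]) cube([1846, 83, 95]);
translate([567, 334, 980]) cube([1846, 83, 95]);
translate([634, 417, 49]) cube([60, 18, 1277]);
translate([761, 417, 49]) cube([60, 18, 1277]);
translate([888, 417, 49]) cube([60, 18, 1277]);
translate([1015, 417, 49]) cube([60, 18, 1277]);
translate([1142, 417, 49]) cube([60, 18, 1277]);
translate([1269, 417, 49]) cube([60, 18, 1277]);
translate([1396, 417, 49]) cube([60, 18, 1277]);
translate([1523, 417, 49]) cube([60, 18, 1277]);
translate([1650, 417, 49]) cube([60, 18, 1277]);
translate([1777, 417, 49]) cube([60, 18, 1277]);
translate([1904, 417, 49]) cube([60, 18, 1277]);
translate([2031, 417, 49]) cube([60, 18, 1277]);
translate([2158, 417, 49]) cube([60, 18, 1277]);
translate([2285, 417, 49]) cube([60, 18, 1277]);
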